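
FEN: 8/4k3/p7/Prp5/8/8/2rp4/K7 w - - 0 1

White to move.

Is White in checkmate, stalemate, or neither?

White to move; white king on a1.
In check: no.
King squares — b1: attacked by Rb5; a2: attacked by Rc2; b2: attacked by Rc2.
Legal moves for White: none.
Not in check and no legal moves → stalemate.

stalemate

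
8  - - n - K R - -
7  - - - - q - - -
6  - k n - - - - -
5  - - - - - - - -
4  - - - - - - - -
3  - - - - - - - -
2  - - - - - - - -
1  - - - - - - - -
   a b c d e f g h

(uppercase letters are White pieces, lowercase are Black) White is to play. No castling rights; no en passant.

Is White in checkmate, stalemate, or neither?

checkmate

White to move; white king on e8.
In check: yes, from the black queen on e7.
King squares — d7: attacked by Qe7; e7: attacked by Nc6; f7: attacked by Qe7; d8: attacked by Nc6; f8: own rook.
Legal moves for White: none.
In check with no legal moves → checkmate.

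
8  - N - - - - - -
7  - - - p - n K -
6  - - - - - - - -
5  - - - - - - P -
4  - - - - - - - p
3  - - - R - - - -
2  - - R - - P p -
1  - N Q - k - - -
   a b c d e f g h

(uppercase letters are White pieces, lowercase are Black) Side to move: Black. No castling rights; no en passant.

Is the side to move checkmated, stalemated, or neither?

Black to move; black king on e1.
In check: yes, from the white queen on c1.
King squares — d1: attacked by Qc1; f1: attacked by Qc1; d2: attacked by Nb1; e2: attacked by Rc2; f2: attacked by Rc2.
Legal moves for Black: none.
In check with no legal moves → checkmate.

checkmate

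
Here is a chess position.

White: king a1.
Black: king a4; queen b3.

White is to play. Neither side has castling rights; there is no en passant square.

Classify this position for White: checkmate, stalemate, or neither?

stalemate

White to move; white king on a1.
In check: no.
King squares — b1: attacked by Qb3; a2: attacked by Qb3; b2: attacked by Qb3.
Legal moves for White: none.
Not in check and no legal moves → stalemate.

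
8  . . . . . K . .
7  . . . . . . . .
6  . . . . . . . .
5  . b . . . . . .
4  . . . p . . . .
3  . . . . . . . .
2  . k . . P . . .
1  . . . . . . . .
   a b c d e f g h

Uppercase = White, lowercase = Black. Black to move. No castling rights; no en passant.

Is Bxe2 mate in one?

no

After Bxe2: white king on f8; in check: no.
White is not in check, so this cannot be checkmate.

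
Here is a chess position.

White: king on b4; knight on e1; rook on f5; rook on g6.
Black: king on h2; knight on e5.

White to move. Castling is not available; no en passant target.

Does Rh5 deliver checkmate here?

After Rh5: black king on h2; in check: yes, from the white rook on h5.
King squares — g1: attacked by Rg6; h1: attacked by Rh5; g2: attacked by Ne1; g3: attacked by Rg6; h3: attacked by Rh5.
Black has no legal moves → checkmate.

yes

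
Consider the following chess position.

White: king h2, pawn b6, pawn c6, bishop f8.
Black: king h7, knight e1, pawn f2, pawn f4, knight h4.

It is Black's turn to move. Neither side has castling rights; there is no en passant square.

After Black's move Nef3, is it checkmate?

no

After Nef3: white king on h2; in check: yes, from the black knight on f3.
White has 2 legal replies: Kh3, Kh1.
In check but a legal move exists → not checkmate.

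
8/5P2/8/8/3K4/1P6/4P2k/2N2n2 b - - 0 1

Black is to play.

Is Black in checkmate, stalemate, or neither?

Black to move; black king on h2.
In check: no.
Legal moves for Black: Kh3, Kg3, Kg2, Kh1, Kg1, Ng3, Ne3, Nd2.
Black has 8 legal moves and is not in check → neither.

neither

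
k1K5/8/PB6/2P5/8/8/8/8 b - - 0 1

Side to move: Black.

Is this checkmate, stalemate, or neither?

stalemate

Black to move; black king on a8.
In check: no.
King squares — a7: attacked by Bb6; b7: attacked by Pa6; b8: attacked by Kc8.
Legal moves for Black: none.
Not in check and no legal moves → stalemate.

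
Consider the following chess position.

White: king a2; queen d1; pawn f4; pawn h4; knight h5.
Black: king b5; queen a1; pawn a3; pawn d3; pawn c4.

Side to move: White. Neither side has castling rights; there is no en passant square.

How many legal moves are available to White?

2

White to move; king on a2.
In check: yes, from the black queen on a1.
Legal moves: Kxa1, Qxa1.
Count: 2.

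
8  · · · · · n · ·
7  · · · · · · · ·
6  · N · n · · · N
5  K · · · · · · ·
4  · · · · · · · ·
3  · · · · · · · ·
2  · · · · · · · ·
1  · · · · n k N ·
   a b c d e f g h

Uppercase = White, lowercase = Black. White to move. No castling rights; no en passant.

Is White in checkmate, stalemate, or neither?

White to move; white king on a5.
In check: no.
Legal moves for White: Ng8, Nf7, Nf5, Ng4, Nc8, Na8, Nd7, Nd5, Nc4, Na4, Ka6, Kb4, Ka4, Nh3, Nf3, Ne2.
White has 16 legal moves and is not in check → neither.

neither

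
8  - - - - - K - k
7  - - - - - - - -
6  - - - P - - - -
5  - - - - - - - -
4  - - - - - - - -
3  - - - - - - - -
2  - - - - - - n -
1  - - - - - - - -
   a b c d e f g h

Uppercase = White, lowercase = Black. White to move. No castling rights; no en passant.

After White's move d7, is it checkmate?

After d7: black king on h8; in check: no.
Black is not in check, so this cannot be checkmate.

no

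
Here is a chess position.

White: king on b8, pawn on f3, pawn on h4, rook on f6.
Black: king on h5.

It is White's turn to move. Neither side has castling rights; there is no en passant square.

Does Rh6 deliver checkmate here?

no

After Rh6: black king on h5; in check: yes, from the white rook on h6.
Black has 1 legal reply: Kxh6.
In check but a legal move exists → not checkmate.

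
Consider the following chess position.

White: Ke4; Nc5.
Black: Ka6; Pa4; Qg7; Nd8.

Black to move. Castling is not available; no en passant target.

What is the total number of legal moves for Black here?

Black to move; king on a6.
In check: yes, from the white knight on c5.
Legal moves: Ka7, Kb6, Kb5, Ka5.
Count: 4.

4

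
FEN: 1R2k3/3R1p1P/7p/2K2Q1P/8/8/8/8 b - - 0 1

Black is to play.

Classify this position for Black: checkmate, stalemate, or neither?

checkmate

Black to move; black king on e8.
In check: yes, from the white rook on b8.
King squares — d7: attacked by Qf5; e7: attacked by Rd7; f7: own pawn; d8: attacked by Rd7; f8: attacked by Rb8.
Legal moves for Black: none.
In check with no legal moves → checkmate.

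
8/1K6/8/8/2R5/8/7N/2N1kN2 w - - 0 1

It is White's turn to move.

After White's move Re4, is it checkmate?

After Re4: black king on e1; in check: yes, from the white rook on e4.
Black has 2 legal replies: Kf2, Kd1.
In check but a legal move exists → not checkmate.

no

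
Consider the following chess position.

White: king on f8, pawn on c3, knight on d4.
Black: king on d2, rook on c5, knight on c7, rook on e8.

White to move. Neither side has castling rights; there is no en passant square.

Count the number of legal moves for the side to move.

White to move; king on f8.
In check: yes, from the black rook on e8.
Legal moves: Kg7, Kf7.
Count: 2.

2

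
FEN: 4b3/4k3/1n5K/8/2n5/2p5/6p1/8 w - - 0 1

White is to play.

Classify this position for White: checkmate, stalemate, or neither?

White to move; white king on h6.
In check: no.
Legal moves for White: Kh7, Kg7, Kg5.
White has 3 legal moves and is not in check → neither.

neither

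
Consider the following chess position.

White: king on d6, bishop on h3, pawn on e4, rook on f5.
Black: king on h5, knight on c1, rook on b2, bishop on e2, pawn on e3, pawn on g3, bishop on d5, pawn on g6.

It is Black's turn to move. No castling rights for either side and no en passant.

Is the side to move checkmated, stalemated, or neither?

Black to move; black king on h5.
In check: yes, from the white rook on f5.
King squares — g4: attacked by Bh3; h4: available; g5: attacked by Rf5; g6: own pawn; h6: available.
Legal moves for Black: Kh6, Kh4, gxf5, g5.
Black is in check but has 4 legal moves → neither.

neither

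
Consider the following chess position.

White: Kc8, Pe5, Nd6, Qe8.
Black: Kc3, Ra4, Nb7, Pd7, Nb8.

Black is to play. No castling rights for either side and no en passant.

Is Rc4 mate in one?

After Rc4: white king on c8; in check: yes, from the black rook on c4.
White has 3 legal replies: Kxb8, Kxb7, Nxc4.
In check but a legal move exists → not checkmate.

no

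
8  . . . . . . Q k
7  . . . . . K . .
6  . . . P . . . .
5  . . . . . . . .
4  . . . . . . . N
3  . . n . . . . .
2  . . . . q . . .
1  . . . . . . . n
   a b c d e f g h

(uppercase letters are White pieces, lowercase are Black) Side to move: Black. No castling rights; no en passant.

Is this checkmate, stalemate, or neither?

Black to move; black king on h8.
In check: yes, from the white queen on g8.
King squares — g7: attacked by Kf7; h7: attacked by Qg8; g8: attacked by Kf7.
Legal moves for Black: none.
In check with no legal moves → checkmate.

checkmate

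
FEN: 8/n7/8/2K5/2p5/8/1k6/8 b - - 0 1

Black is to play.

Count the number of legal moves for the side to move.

12

Black to move; king on b2.
In check: no.
Legal moves: Nc8, Nc6, Nb5, Kc3, Kb3, Ka3, Kc2, Ka2, Kc1, Kb1, Ka1, c3.
Count: 12.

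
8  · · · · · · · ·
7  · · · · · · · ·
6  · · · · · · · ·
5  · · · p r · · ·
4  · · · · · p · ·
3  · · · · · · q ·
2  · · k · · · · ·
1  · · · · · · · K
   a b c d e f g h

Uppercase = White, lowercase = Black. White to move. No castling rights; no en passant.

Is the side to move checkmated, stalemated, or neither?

White to move; white king on h1.
In check: no.
King squares — g1: attacked by Qg3; g2: attacked by Qg3; h2: attacked by Qg3.
Legal moves for White: none.
Not in check and no legal moves → stalemate.

stalemate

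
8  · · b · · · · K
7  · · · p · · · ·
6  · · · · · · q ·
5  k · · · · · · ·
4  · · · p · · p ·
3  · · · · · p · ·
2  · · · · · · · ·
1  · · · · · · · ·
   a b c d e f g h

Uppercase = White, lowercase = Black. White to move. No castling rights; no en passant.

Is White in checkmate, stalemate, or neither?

White to move; white king on h8.
In check: no.
King squares — g7: attacked by Qg6; h7: attacked by Qg6; g8: attacked by Qg6.
Legal moves for White: none.
Not in check and no legal moves → stalemate.

stalemate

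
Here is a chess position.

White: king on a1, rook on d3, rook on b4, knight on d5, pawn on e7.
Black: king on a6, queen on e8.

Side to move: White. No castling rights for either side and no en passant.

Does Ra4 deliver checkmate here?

After Ra4: black king on a6; in check: yes, from the white rook on a4.
Black has 3 legal replies: Kb7, Kb5, Qxa4+.
In check but a legal move exists → not checkmate.

no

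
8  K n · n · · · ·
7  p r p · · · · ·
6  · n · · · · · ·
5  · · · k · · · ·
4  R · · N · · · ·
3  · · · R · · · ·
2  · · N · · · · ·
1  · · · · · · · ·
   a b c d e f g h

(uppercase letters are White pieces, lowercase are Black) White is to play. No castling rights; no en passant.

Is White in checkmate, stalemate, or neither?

White to move; white king on a8.
In check: yes, from the black knight on b6.
King squares — a7: attacked by Rb7; b7: attacked by Nd8; b8: attacked by Rb7.
Legal moves for White: none.
In check with no legal moves → checkmate.

checkmate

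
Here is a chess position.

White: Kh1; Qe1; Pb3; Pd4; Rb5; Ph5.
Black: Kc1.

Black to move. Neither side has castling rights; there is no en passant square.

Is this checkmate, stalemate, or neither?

neither

Black to move; black king on c1.
In check: yes, from the white queen on e1.
King squares — b1: attacked by Qe1; d1: attacked by Qe1; b2: available; c2: available; d2: attacked by Qe1.
Legal moves for Black: Kc2, Kb2.
Black is in check but has 2 legal moves → neither.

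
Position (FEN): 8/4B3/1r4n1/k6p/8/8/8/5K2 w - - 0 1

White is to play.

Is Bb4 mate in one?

no

After Bb4: black king on a5; in check: yes, from the white bishop on b4.
Black has 5 legal replies: Ka6, Kb5, Kxb4, Ka4, Rxb4.
In check but a legal move exists → not checkmate.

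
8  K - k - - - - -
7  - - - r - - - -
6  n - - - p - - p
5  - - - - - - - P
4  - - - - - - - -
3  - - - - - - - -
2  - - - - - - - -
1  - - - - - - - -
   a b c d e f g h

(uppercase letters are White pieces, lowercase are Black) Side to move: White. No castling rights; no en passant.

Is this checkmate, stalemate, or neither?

stalemate

White to move; white king on a8.
In check: no.
King squares — a7: attacked by Rd7; b7: attacked by Rd7; b8: attacked by Na6.
Legal moves for White: none.
Not in check and no legal moves → stalemate.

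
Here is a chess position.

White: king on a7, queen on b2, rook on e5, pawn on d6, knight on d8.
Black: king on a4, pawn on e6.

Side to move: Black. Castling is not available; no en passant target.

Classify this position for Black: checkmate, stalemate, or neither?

stalemate

Black to move; black king on a4.
In check: no.
King squares — a3: attacked by Qb2; b3: attacked by Qb2; b4: attacked by Qb2; a5: attacked by Re5; b5: attacked by Qb2.
Legal moves for Black: none.
Not in check and no legal moves → stalemate.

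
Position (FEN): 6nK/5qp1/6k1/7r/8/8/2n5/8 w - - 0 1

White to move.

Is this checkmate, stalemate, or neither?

White to move; white king on h8.
In check: yes, from the black rook on h5.
King squares — g7: attacked by Kg6; h7: attacked by Rh5; g8: attacked by Qf7.
Legal moves for White: none.
In check with no legal moves → checkmate.

checkmate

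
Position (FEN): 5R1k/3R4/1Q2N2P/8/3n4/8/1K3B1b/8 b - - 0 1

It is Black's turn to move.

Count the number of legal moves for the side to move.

Black to move; king on h8.
In check: yes, from the white rook on f8.
Legal moves: none.
Count: 0.

0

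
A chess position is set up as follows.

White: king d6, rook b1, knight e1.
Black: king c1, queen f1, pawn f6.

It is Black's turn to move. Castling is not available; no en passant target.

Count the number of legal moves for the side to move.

Black to move; king on c1.
In check: yes, from the white rook on b1.
Legal moves: Kd2, Kxb1.
Count: 2.

2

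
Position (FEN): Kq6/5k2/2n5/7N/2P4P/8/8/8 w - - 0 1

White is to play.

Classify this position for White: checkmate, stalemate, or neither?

checkmate

White to move; white king on a8.
In check: yes, from the black queen on b8.
King squares — a7: attacked by Nc6; b7: attacked by Qb8; b8: attacked by Nc6.
Legal moves for White: none.
In check with no legal moves → checkmate.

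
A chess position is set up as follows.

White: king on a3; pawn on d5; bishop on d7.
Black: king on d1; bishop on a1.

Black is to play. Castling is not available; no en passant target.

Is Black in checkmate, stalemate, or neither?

neither

Black to move; black king on d1.
In check: no.
Legal moves for Black: Ke2, Kd2, Kc2, Ke1, Kc1, Bh8, Bg7, Bf6, Be5, Bd4, Bc3, Bb2+.
Black has 12 legal moves and is not in check → neither.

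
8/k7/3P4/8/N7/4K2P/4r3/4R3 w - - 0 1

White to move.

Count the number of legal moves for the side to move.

6

White to move; king on e3.
In check: yes, from the black rook on e2.
Legal moves: Kf4, Kd4, Kf3, Kd3, Kxe2, Rxe2.
Count: 6.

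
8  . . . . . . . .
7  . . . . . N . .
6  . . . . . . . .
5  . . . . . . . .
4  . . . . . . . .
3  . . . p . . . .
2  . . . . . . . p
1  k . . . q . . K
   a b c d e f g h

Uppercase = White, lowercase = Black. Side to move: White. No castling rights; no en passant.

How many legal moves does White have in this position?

2

White to move; king on h1.
In check: yes, from the black queen on e1.
Legal moves: Kxh2, Kg2.
Count: 2.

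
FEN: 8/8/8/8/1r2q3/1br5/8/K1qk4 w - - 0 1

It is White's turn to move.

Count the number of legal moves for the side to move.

White to move; king on a1.
In check: yes, from the black queen on c1.
Legal moves: none.
Count: 0.

0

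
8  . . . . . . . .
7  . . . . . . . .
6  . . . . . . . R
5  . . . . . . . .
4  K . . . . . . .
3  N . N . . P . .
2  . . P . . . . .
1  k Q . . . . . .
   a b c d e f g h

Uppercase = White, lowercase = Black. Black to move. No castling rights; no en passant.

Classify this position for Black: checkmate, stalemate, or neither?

checkmate

Black to move; black king on a1.
In check: yes, from the white queen on b1.
King squares — b1: attacked by Na3; a2: attacked by Qb1; b2: attacked by Qb1.
Legal moves for Black: none.
In check with no legal moves → checkmate.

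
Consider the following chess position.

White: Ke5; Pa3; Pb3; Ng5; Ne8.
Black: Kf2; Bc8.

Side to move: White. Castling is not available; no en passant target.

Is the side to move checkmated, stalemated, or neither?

White to move; white king on e5.
In check: no.
Legal moves for White: Ng7, Nc7, Nf6, Nd6, Nh7, Nf7, Ne6, Ne4+, Nh3+, Nf3, Kf6, Kd6, Kd5, Kf4, Ke4, Kd4, b4, a4.
White has 18 legal moves and is not in check → neither.

neither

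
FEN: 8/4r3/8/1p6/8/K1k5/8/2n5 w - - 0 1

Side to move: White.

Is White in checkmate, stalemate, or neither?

stalemate

White to move; white king on a3.
In check: no.
King squares — a2: attacked by Nc1; b2: attacked by Kc3; b3: attacked by Nc1; a4: attacked by Pb5; b4: attacked by Kc3.
Legal moves for White: none.
Not in check and no legal moves → stalemate.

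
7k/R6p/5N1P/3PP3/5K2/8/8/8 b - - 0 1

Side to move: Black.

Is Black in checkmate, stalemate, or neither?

Black to move; black king on h8.
In check: no.
King squares — g7: attacked by Ph6; h7: own pawn; g8: attacked by Nf6.
Legal moves for Black: none.
Not in check and no legal moves → stalemate.

stalemate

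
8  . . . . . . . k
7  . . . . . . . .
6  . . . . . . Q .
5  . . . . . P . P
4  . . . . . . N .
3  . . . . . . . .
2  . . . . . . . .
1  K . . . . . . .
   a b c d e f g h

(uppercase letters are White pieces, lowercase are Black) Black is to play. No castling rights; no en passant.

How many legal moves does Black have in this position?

0

Black to move; king on h8.
In check: no.
Legal moves: none.
Count: 0.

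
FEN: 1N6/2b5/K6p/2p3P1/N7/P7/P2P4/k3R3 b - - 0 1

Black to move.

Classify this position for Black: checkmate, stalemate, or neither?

neither

Black to move; black king on a1.
In check: yes, from the white rook on e1.
Legal moves for Black: Kxa2.
Black is in check but has 1 legal move → neither.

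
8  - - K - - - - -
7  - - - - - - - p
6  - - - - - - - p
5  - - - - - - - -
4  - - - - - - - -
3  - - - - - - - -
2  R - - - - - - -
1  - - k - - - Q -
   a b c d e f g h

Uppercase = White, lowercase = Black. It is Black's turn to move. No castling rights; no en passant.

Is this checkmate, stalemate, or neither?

Black to move; black king on c1.
In check: yes, from the white queen on g1.
King squares — b1: attacked by Qg1; d1: attacked by Qg1; b2: attacked by Ra2; c2: attacked by Ra2; d2: attacked by Ra2.
Legal moves for Black: none.
In check with no legal moves → checkmate.

checkmate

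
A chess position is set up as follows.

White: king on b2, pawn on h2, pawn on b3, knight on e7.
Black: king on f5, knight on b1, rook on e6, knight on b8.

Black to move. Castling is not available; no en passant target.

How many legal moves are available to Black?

Black to move; king on f5.
In check: yes, from the white knight on e7.
Legal moves: Kf6, Kg5, Ke5, Kg4, Kf4, Ke4, Rxe7.
Count: 7.

7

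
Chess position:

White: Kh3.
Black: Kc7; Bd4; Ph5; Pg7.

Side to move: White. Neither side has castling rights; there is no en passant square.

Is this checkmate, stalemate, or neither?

White to move; white king on h3.
In check: no.
Legal moves for White: Kh4, Kg3, Kh2, Kg2.
White has 4 legal moves and is not in check → neither.

neither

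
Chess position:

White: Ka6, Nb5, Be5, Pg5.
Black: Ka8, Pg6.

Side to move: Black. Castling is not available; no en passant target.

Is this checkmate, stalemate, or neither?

stalemate

Black to move; black king on a8.
In check: no.
King squares — a7: attacked by Nb5; b7: attacked by Ka6; b8: attacked by Be5.
Legal moves for Black: none.
Not in check and no legal moves → stalemate.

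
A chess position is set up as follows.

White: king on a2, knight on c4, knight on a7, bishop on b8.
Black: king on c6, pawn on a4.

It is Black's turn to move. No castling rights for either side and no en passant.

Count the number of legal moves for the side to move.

4

Black to move; king on c6.
In check: yes, from the white knight on a7.
Legal moves: Kd7, Kb7, Kd5, Kc5.
Count: 4.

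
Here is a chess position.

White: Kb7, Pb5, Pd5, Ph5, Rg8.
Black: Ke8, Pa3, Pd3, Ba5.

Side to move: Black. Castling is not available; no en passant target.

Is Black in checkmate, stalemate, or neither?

neither

Black to move; black king on e8.
In check: yes, from the white rook on g8.
King squares — d7: available; e7: available; f7: available; d8: attacked by Rg8; f8: attacked by Rg8.
Legal moves for Black: Kf7, Ke7, Kd7.
Black is in check but has 3 legal moves → neither.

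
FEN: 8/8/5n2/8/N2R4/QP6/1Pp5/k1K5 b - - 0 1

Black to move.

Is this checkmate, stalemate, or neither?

checkmate

Black to move; black king on a1.
In check: yes, from the white queen on a3.
King squares — b1: attacked by Kc1; a2: attacked by Qa3; b2: attacked by Kc1.
Legal moves for Black: none.
In check with no legal moves → checkmate.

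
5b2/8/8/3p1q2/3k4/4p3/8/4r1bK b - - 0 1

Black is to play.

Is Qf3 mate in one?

yes

After Qf3: white king on h1; in check: yes, from the black queen on f3.
King squares — g1: attacked by Re1; g2: attacked by Qf3; h2: attacked by Bg1.
White has no legal moves → checkmate.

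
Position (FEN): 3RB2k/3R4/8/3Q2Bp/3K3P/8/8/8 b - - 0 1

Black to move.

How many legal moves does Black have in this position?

0

Black to move; king on h8.
In check: no.
Legal moves: none.
Count: 0.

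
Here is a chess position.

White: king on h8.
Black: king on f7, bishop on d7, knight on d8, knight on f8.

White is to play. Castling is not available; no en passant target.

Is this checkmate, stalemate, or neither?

White to move; white king on h8.
In check: no.
King squares — g7: attacked by Kf7; h7: attacked by Nf8; g8: attacked by Kf7.
Legal moves for White: none.
Not in check and no legal moves → stalemate.

stalemate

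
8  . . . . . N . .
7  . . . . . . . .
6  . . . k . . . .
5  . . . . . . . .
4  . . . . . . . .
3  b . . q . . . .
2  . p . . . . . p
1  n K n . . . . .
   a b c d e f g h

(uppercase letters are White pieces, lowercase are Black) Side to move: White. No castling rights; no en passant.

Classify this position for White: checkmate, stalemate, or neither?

checkmate

White to move; white king on b1.
In check: yes, from the black queen on d3.
King squares — a1: attacked by Pb2; c1: attacked by Pb2; a2: attacked by Nc1; b2: attacked by Ba3; c2: attacked by Na1.
Legal moves for White: none.
In check with no legal moves → checkmate.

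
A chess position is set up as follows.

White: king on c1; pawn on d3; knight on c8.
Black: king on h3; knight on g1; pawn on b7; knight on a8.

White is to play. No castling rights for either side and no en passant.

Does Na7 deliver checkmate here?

After Na7: black king on h3; in check: no.
Black is not in check, so this cannot be checkmate.

no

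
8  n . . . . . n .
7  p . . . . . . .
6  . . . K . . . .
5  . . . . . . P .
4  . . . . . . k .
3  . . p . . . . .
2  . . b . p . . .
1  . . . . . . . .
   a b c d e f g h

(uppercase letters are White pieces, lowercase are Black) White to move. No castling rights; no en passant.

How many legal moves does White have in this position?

White to move; king on d6.
In check: no.
Legal moves: Kd7, Ke6, Kc6, Ke5, Kd5, Kc5, g6.
Count: 7.

7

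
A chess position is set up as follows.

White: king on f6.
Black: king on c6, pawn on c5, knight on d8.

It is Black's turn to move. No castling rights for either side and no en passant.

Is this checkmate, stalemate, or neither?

Black to move; black king on c6.
In check: no.
Legal moves for Black: Nf7, Nb7, Ne6, Kd7, Kc7, Kb7, Kd6, Kb6, Kd5, Kb5, c4.
Black has 11 legal moves and is not in check → neither.

neither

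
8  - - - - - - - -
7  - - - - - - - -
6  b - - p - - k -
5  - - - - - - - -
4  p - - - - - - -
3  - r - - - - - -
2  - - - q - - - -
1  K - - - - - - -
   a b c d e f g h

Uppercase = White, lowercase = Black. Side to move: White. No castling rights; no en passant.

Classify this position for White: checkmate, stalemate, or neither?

White to move; white king on a1.
In check: no.
King squares — b1: attacked by Rb3; a2: attacked by Qd2; b2: attacked by Qd2.
Legal moves for White: none.
Not in check and no legal moves → stalemate.

stalemate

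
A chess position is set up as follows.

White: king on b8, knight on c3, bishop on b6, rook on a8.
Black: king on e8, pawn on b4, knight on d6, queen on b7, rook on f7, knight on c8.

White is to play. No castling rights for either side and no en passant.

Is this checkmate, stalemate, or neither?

White to move; white king on b8.
In check: yes, from the black queen on b7.
King squares — a7: attacked by Qb7; b7: attacked by Nd6; c7: attacked by Qb7; a8: own rook; c8: attacked by Nd6.
Legal moves for White: none.
In check with no legal moves → checkmate.

checkmate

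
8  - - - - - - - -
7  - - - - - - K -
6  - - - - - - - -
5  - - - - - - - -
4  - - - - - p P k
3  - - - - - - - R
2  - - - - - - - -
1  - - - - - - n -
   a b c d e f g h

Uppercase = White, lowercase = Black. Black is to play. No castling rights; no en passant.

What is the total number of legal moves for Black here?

Black to move; king on h4.
In check: yes, from the white rook on h3.
Legal moves: Kg5, Kxg4, Kxh3, Nxh3.
Count: 4.

4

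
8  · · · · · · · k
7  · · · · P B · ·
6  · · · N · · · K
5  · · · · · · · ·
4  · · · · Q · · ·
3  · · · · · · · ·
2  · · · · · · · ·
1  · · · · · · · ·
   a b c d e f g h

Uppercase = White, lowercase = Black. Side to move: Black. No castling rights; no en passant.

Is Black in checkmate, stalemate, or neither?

stalemate

Black to move; black king on h8.
In check: no.
King squares — g7: attacked by Kh6; h7: attacked by Qe4; g8: attacked by Bf7.
Legal moves for Black: none.
Not in check and no legal moves → stalemate.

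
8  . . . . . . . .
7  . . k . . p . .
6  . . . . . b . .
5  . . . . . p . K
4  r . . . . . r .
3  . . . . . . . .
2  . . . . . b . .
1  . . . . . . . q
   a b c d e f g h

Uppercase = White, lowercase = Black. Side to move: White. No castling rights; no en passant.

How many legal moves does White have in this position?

0

White to move; king on h5.
In check: yes, from the black queen on h1.
Legal moves: none.
Count: 0.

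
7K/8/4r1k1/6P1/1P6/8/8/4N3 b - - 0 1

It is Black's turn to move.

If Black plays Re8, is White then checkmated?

After Re8: white king on h8; in check: yes, from the black rook on e8.
King squares — g7: attacked by Kg6; h7: attacked by Kg6; g8: attacked by Re8.
White has no legal moves → checkmate.

yes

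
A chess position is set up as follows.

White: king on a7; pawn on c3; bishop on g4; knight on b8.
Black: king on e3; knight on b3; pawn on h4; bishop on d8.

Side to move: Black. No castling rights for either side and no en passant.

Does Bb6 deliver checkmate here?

After Bb6: white king on a7; in check: yes, from the black bishop on b6.
White has 4 legal replies: Ka8, Kb7, Kxb6, Ka6.
In check but a legal move exists → not checkmate.

no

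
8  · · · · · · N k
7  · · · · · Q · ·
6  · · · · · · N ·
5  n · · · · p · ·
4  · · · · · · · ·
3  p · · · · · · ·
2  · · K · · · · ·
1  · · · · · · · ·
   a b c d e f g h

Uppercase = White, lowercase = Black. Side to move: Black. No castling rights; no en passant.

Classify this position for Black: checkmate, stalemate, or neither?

checkmate

Black to move; black king on h8.
In check: yes, from the white knight on g6.
King squares — g7: attacked by Qf7; h7: attacked by Qf7; g8: attacked by Qf7.
Legal moves for Black: none.
In check with no legal moves → checkmate.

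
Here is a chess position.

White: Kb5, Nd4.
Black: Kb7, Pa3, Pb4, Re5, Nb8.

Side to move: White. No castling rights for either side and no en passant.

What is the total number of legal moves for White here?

White to move; king on b5.
In check: yes, from the black rook on e5.
Legal moves: Kc4, Kxb4, Ka4.
Count: 3.

3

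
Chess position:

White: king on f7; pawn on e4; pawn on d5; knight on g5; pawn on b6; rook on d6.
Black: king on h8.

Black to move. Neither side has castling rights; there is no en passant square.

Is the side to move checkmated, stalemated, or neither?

Black to move; black king on h8.
In check: no.
King squares — g7: attacked by Kf7; h7: attacked by Ng5; g8: attacked by Kf7.
Legal moves for Black: none.
Not in check and no legal moves → stalemate.

stalemate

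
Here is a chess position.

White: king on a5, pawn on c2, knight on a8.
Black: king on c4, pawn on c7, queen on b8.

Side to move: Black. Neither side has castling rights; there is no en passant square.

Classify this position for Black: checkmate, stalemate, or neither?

Black to move; black king on c4.
In check: no.
Legal moves for Black include: Qh8, Qg8, Qf8, Qe8, Qd8, Qc8, Qxa8#, Qb7, Qa7#, Qb6+, Qb5#, Qb4+, Qb3, Qb2, Qb1, Kd5, Kc5, Kd4, ... (list truncated; more exist).
Black has legal moves and is not in check → neither.

neither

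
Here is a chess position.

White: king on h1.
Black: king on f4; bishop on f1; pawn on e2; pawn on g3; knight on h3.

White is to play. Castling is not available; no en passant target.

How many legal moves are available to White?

White to move; king on h1.
In check: no.
Legal moves: none.
Count: 0.

0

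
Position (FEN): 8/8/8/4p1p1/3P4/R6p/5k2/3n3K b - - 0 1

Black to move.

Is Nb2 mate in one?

no

After Nb2: white king on h1; in check: no.
White is not in check, so this cannot be checkmate.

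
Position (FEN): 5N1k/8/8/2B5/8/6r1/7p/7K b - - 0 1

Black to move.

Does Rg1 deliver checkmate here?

After Rg1: white king on h1; in check: yes, from the black rook on g1.
White has 2 legal replies: Kxh2, Bxg1.
In check but a legal move exists → not checkmate.

no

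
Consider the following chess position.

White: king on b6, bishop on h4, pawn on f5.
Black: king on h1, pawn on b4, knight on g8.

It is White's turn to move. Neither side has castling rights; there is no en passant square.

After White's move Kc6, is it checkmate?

no

After Kc6: black king on h1; in check: no.
Black is not in check, so this cannot be checkmate.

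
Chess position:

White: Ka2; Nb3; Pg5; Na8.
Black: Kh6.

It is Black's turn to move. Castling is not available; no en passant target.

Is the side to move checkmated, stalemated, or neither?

Black to move; black king on h6.
In check: yes, from the white pawn on g5.
Legal moves for Black: Kh7, Kg7, Kg6, Kh5, Kxg5.
Black is in check but has 5 legal moves → neither.

neither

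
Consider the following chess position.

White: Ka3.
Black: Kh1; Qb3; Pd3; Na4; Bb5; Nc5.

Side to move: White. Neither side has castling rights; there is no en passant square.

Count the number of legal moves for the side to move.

0

White to move; king on a3.
In check: yes, from the black queen on b3.
Legal moves: none.
Count: 0.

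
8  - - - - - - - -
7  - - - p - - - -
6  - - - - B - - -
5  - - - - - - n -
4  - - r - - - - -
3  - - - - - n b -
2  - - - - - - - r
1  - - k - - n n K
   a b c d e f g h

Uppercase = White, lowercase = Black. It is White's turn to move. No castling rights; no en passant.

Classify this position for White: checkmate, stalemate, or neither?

checkmate

White to move; white king on h1.
In check: yes, from the black rook on h2.
King squares — g1: attacked by Nf3; g2: attacked by Rh2; h2: attacked by Nf1.
Legal moves for White: none.
In check with no legal moves → checkmate.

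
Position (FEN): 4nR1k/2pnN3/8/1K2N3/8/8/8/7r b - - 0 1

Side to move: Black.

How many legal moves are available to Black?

Black to move; king on h8.
In check: yes, from the white rook on f8.
Legal moves: Kh7, Kg7, Nxf8.
Count: 3.

3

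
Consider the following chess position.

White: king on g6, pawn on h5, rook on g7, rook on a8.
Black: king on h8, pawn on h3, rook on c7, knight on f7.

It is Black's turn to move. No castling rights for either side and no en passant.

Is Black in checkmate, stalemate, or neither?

Black to move; black king on h8.
In check: yes, from the white rook on a8.
King squares — g7: attacked by Kg6; h7: attacked by Kg6; g8: attacked by Rg7.
Legal moves for Black: Nd8, Rc8.
Black is in check but has 2 legal moves → neither.

neither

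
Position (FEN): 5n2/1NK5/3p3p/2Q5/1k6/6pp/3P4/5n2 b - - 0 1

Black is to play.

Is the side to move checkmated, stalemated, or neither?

neither

Black to move; black king on b4.
In check: yes, from the white queen on c5.
King squares — a3: attacked by Qc5; b3: available; c3: attacked by Pd2; a4: available; c4: attacked by Qc5; a5: attacked by Qc5; b5: attacked by Qc5; c5: attacked by Nb7.
Legal moves for Black: Ka4, Kb3, dxc5.
Black is in check but has 3 legal moves → neither.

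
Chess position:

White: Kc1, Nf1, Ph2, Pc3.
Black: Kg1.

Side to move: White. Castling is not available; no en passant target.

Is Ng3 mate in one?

After Ng3: black king on g1; in check: no.
Black is not in check, so this cannot be checkmate.

no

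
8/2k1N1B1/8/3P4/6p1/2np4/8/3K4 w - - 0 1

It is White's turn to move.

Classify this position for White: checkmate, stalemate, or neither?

White to move; white king on d1.
In check: yes, from the black knight on c3.
King squares — c1: available; e1: available; c2: attacked by Pd3; d2: available; e2: attacked by Nc3.
Legal moves for White: Kd2, Ke1, Kc1, Bxc3.
White is in check but has 4 legal moves → neither.

neither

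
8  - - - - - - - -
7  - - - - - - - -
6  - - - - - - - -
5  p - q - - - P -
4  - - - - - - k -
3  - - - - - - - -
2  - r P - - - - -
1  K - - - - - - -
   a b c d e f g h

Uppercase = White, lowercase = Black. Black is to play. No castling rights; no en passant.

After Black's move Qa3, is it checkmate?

After Qa3: white king on a1; in check: yes, from the black queen on a3.
King squares — b1: attacked by Rb2; a2: attacked by Rb2; b2: attacked by Qa3.
White has no legal moves → checkmate.

yes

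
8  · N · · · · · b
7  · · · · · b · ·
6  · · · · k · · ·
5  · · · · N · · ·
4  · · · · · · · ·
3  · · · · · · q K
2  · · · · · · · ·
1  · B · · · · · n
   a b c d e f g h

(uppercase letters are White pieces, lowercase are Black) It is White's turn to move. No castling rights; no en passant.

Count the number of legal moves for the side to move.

White to move; king on h3.
In check: yes, from the black queen on g3.
Legal moves: none.
Count: 0.

0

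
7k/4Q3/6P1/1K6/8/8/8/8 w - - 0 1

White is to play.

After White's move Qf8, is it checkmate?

yes

After Qf8: black king on h8; in check: yes, from the white queen on f8.
King squares — g7: attacked by Qf8; h7: attacked by Pg6; g8: attacked by Qf8.
Black has no legal moves → checkmate.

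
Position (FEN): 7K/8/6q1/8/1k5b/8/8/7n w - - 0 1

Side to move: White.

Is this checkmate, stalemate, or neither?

White to move; white king on h8.
In check: no.
King squares — g7: attacked by Qg6; h7: attacked by Qg6; g8: attacked by Qg6.
Legal moves for White: none.
Not in check and no legal moves → stalemate.

stalemate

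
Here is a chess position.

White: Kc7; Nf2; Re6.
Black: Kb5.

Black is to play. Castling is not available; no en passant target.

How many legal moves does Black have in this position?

Black to move; king on b5.
In check: no.
Legal moves: Kc5, Ka5, Kc4, Kb4, Ka4.
Count: 5.

5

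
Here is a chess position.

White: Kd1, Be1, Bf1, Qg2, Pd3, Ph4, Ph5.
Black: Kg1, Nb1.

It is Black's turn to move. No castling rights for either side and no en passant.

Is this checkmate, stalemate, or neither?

Black to move; black king on g1.
In check: yes, from the white queen on g2.
King squares — f1: attacked by Qg2; h1: attacked by Qg2; f2: attacked by Be1; g2: attacked by Bf1; h2: attacked by Qg2.
Legal moves for Black: none.
In check with no legal moves → checkmate.

checkmate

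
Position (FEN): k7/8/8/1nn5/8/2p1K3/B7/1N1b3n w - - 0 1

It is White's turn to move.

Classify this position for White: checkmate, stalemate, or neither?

White to move; white king on e3.
In check: no.
Legal moves for White: Kf4, Bg8, Bf7, Be6, Bd5+, Bc4, Bb3, Nxc3, Na3, Nd2.
White has 10 legal moves and is not in check → neither.

neither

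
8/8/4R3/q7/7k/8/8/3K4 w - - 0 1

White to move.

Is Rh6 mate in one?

no

After Rh6: black king on h4; in check: yes, from the white rook on h6.
Black has 4 legal replies: Kg5, Kg4, Kg3, Qh5+.
In check but a legal move exists → not checkmate.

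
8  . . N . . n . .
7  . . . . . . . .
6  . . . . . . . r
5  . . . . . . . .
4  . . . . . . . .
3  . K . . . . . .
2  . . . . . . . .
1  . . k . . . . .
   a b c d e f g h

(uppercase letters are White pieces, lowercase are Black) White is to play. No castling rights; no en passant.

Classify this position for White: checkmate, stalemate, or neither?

White to move; white king on b3.
In check: no.
Legal moves for White: Ne7, Na7, Nd6, Nb6, Kc4, Kb4, Ka4, Kc3, Ka3, Ka2.
White has 10 legal moves and is not in check → neither.

neither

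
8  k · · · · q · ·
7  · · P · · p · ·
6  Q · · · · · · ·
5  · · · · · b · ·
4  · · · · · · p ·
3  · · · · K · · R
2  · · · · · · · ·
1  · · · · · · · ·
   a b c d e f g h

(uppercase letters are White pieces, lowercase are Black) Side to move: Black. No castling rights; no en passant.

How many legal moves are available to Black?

Black to move; king on a8.
In check: yes, from the white queen on a6.
Legal moves: none.
Count: 0.

0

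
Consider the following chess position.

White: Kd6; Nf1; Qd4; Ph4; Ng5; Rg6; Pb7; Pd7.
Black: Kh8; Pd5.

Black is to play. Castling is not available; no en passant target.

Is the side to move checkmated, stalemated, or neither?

Black to move; black king on h8.
In check: yes, from the white queen on d4.
King squares — g7: attacked by Qd4; h7: attacked by Ng5; g8: attacked by Rg6.
Legal moves for Black: none.
In check with no legal moves → checkmate.

checkmate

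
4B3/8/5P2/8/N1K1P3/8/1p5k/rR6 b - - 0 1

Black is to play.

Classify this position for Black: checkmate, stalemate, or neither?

neither

Black to move; black king on h2.
In check: no.
Legal moves for Black: Kh3, Kg3, Kg2, Rxa4+, Ra3, Ra2, Rxb1.
Black has 7 legal moves and is not in check → neither.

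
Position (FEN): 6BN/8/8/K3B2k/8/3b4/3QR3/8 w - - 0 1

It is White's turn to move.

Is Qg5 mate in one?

After Qg5: black king on h5; in check: yes, from the white queen on g5.
Black has 1 legal reply: Kxg5.
In check but a legal move exists → not checkmate.

no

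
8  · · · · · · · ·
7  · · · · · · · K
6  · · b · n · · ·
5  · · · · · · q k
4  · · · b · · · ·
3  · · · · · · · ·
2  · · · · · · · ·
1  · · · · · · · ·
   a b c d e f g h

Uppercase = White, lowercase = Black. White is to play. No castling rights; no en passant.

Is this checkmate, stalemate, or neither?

stalemate

White to move; white king on h7.
In check: no.
King squares — g6: attacked by Qg5; h6: attacked by Qg5; g7: attacked by Bd4; g8: attacked by Qg5; h8: attacked by Bd4.
Legal moves for White: none.
Not in check and no legal moves → stalemate.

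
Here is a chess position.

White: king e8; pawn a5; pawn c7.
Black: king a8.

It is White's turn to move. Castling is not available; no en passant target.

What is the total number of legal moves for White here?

10

White to move; king on e8.
In check: no.
Legal moves: Kf8, Kd8, Kf7, Ke7, Kd7, c8=Q+, c8=R+, c8=B, c8=N, a6.
Count: 10.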